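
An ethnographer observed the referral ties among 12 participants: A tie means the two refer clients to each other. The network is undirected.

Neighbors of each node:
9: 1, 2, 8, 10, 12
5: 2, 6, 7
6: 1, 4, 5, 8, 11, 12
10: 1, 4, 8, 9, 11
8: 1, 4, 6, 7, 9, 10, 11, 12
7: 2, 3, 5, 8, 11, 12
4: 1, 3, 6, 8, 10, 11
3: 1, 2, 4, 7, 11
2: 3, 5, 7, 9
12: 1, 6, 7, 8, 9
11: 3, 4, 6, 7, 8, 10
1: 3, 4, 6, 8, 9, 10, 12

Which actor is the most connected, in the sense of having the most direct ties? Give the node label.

Degrees — 1:7, 2:4, 3:5, 4:6, 5:3, 6:6, 7:6, 8:8, 9:5, 10:5, 11:6, 12:5.
The maximum is 8, attained only by 8.

8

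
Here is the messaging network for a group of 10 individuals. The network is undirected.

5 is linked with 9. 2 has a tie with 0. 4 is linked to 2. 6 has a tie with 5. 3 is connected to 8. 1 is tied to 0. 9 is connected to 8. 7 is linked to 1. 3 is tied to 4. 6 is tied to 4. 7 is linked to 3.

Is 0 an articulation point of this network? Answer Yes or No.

Even without 0, every remaining node can still reach every other (the residual graph is connected), so 0 is not a cut vertex.

No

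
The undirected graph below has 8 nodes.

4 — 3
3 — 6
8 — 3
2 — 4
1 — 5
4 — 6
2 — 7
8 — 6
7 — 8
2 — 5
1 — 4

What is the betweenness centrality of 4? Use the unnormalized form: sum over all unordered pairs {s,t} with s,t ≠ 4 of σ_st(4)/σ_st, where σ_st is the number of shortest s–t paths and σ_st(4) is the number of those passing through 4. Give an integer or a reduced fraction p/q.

8

Pairs whose geodesics pass through 4 — 1–2: 1/2; 1–7: 1/2; 1–8: 2/2; 1–6: 1; 1–3: 1; 5–6: 2/2; 5–3: 2/2; 2–6: 1; 2–3: 1.
All other pairs contribute 0.
Summing the contributions gives betweenness(4) = 8.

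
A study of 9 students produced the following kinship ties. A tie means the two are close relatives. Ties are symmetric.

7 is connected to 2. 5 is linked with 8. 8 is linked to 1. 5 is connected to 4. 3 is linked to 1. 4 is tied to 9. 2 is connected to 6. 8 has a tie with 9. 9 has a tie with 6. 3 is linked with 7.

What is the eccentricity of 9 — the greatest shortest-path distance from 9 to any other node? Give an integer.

3

Distances from 9: 1:2, 2:2, 3:3, 4:1, 5:2, 6:1, 7:3, 8:1.
The largest is 3 (to 3 and 7), so the eccentricity of 9 is 3.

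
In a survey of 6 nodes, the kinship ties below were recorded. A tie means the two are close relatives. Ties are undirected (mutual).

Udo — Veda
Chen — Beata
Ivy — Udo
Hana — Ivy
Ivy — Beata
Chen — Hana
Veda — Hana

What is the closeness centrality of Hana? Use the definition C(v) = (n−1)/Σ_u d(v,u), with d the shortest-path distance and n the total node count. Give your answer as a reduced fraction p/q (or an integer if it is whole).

Distances from Hana: Beata:2, Chen:1, Ivy:1, Udo:2, Veda:1. Sum = 7.
n = 6, so closeness = 5/7.

5/7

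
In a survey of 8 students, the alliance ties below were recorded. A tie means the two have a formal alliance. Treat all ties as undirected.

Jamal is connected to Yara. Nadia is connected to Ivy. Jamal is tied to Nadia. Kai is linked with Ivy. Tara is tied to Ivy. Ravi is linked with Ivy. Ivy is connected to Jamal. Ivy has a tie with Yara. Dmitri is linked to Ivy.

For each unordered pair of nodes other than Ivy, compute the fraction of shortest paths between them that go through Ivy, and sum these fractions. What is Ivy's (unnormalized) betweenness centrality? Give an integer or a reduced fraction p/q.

37/2

Pairs whose geodesics pass through Ivy — Tara–Dmitri: 1; Tara–Jamal: 1; Tara–Yara: 1; Tara–Ravi: 1; Tara–Kai: 1; Tara–Nadia: 1; Dmitri–Jamal: 1; Dmitri–Yara: 1; Dmitri–Ravi: 1; Dmitri–Kai: 1; Dmitri–Nadia: 1; Jamal–Ravi: 1; Jamal–Kai: 1; Yara–Ravi: 1 … (+5 more pairs).
All other pairs contribute 0.
Summing the contributions gives betweenness(Ivy) = 37/2.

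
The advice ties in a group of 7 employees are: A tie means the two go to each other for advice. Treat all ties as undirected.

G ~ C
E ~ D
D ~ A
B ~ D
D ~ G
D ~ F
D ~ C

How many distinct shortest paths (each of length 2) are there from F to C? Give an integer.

The shortest distance is 2, and the only length-2 path is F–D–C. So there is exactly 1 shortest path.

1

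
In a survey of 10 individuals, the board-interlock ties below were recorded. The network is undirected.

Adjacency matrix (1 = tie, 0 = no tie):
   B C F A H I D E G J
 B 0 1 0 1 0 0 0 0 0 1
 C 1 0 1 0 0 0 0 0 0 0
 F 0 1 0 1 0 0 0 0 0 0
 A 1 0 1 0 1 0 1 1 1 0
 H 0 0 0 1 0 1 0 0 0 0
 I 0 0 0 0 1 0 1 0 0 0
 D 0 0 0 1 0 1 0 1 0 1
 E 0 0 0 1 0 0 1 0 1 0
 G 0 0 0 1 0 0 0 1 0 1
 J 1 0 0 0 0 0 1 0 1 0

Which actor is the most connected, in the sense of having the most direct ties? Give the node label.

Degrees — A:6, B:3, C:2, D:4, E:3, F:2, G:3, H:2, I:2, J:3.
The maximum is 6, attained only by A.

A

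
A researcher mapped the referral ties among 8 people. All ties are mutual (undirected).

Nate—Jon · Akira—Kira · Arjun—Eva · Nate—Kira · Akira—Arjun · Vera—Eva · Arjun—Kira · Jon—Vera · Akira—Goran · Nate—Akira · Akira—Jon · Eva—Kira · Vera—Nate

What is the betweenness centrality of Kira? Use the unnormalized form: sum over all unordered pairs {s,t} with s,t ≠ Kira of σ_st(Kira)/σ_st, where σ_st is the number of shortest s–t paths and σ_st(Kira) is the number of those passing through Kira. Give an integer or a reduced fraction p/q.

2

Pairs whose geodesics pass through Kira — Nate–Eva: 1/2; Nate–Arjun: 1/2; Akira–Eva: 1/2; Goran–Eva: 1/2.
All other pairs contribute 0.
Summing the contributions gives betweenness(Kira) = 2.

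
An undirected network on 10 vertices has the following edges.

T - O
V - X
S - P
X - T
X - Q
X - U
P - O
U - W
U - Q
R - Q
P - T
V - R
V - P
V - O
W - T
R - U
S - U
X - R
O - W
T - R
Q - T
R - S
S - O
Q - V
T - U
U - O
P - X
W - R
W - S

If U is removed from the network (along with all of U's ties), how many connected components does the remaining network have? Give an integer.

U's neighbors (O, Q, R, S, T, W, and X) remain reachable from one another through other ties, so the rest of the network stays in one piece.

1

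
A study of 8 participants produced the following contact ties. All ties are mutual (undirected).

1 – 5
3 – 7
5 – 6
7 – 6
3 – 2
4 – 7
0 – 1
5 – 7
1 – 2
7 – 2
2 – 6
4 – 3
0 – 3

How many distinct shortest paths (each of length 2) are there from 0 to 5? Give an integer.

1

The shortest distance is 2, and the only length-2 path is 0–1–5. So there is exactly 1 shortest path.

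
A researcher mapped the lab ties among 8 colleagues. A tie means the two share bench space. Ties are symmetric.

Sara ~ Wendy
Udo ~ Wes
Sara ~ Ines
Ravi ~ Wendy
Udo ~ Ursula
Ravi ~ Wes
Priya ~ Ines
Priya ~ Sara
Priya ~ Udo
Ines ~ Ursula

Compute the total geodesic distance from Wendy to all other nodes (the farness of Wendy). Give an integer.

Distances from Wendy: Ines:2, Priya:2, Ravi:1, Sara:1, Udo:3, Ursula:3, Wes:2.
Sum = 2 + 2 + 1 + 1 + 3 + 3 + 2 = 14.

14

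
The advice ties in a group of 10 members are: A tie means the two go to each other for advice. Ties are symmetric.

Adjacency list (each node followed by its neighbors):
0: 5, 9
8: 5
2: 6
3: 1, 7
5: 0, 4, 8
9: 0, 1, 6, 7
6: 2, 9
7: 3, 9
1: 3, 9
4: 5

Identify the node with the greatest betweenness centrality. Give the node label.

9

Unnormalized betweenness of each node: 0:18, 1:7/2, 2:0, 3:1/2, 4:0, 5:15, 6:8, 7:7/2, 8:0, 9:53/2.
9 has the largest value, 53/2, making it the main broker — the node through which the most shortest paths run.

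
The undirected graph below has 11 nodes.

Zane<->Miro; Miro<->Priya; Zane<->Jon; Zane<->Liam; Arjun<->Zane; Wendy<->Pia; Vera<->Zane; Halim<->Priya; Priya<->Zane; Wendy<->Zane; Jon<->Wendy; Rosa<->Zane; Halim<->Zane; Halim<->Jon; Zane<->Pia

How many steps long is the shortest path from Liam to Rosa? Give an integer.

2

One shortest route is Liam – Zane – Rosa, which uses 2 edges, and Liam and Rosa are not directly tied, so nothing shorter exists. So d(Liam,Rosa) = 2.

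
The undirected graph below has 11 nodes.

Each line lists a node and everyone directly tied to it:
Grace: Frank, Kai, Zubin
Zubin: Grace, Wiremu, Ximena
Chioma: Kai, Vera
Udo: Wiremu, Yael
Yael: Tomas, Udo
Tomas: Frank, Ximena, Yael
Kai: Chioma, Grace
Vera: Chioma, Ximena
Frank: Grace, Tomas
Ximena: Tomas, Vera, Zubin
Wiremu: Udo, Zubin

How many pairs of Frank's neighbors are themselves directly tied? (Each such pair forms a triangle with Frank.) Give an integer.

0

Frank's neighbors are Grace and Tomas, but none of them are tied to each other, so no triangle contains Frank.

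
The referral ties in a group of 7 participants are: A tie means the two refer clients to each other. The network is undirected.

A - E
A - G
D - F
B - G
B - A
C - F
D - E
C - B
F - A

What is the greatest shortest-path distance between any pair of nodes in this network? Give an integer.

3

Eccentricity of each node (its greatest distance to any other): A:2, B:3, C:3, D:3, E:3, F:2, G:3.
The maximum eccentricity is 3, realized for instance by the pair E–C via E – D – F – C. So the diameter is 3.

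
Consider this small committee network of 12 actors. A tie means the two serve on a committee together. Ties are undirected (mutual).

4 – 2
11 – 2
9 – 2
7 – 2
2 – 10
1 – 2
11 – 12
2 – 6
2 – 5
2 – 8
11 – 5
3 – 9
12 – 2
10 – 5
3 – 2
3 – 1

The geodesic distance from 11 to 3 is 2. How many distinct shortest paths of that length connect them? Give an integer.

1

The shortest distance is 2, and the only length-2 path is 11–2–3. So there is exactly 1 shortest path.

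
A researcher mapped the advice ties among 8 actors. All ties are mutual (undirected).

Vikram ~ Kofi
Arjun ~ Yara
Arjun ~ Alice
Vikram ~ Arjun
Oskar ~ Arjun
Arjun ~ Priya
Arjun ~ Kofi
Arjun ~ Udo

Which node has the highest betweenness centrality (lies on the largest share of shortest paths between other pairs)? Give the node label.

Unnormalized betweenness of each node: Alice:0, Arjun:20, Kofi:0, Oskar:0, Priya:0, Udo:0, Vikram:0, Yara:0.
Arjun has the largest value, 20, making it the main broker — the node through which the most shortest paths run.

Arjun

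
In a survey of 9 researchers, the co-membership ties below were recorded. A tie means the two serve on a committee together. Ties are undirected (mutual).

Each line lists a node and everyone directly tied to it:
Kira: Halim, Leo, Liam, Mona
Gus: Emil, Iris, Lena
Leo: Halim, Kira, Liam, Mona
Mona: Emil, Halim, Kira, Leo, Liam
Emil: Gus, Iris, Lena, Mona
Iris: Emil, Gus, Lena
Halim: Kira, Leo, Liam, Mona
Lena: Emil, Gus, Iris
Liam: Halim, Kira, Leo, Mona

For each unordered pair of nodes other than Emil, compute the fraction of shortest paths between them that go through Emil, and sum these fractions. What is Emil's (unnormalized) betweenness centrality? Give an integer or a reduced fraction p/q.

15

Pairs whose geodesics pass through Emil — Lena–Halim: 1; Lena–Liam: 1; Lena–Leo: 1; Lena–Mona: 1; Lena–Kira: 1; Iris–Halim: 1; Iris–Liam: 1; Iris–Leo: 1; Iris–Mona: 1; Iris–Kira: 1; Gus–Halim: 1; Gus–Liam: 1; Gus–Leo: 1; Gus–Mona: 1 … (+1 more pairs).
All other pairs contribute 0.
Summing the contributions gives betweenness(Emil) = 15.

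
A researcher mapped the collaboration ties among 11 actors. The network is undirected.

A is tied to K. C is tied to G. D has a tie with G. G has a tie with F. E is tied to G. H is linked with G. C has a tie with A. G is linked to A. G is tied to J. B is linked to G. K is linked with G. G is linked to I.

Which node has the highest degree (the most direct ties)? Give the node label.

G

Degrees — A:3, B:1, C:2, D:1, E:1, F:1, G:10, H:1, I:1, J:1, K:2.
The maximum is 10, attained only by G.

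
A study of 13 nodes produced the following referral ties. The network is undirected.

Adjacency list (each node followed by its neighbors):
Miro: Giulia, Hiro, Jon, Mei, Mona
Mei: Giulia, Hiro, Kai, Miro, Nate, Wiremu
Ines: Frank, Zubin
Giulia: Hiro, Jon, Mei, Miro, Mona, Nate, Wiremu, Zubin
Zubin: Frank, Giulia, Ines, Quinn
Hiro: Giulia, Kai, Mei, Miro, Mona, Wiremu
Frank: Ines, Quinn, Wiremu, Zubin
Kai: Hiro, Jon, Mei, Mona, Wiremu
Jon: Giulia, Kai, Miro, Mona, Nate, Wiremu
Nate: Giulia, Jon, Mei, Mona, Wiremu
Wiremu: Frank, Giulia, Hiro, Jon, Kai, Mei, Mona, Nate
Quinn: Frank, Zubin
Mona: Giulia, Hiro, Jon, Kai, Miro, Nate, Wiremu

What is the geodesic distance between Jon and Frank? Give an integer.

2

One shortest route is Jon – Wiremu – Frank, which uses 2 edges, and Jon and Frank are not directly tied, so nothing shorter exists. So d(Jon,Frank) = 2.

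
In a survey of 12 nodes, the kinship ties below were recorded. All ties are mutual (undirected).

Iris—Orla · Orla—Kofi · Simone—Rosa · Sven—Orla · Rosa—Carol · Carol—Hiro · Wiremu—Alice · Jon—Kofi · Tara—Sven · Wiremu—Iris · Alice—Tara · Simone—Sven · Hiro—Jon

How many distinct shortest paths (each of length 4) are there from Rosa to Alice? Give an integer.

1

The shortest distance is 4, and the only length-4 path is Rosa–Simone–Sven–Tara–Alice. So there is exactly 1 shortest path.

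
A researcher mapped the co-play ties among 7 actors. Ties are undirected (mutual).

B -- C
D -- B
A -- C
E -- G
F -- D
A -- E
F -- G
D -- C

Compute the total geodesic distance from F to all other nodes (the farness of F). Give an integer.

11

Distances from F: A:3, B:2, C:2, D:1, E:2, G:1.
Sum = 3 + 2 + 2 + 1 + 2 + 1 = 11.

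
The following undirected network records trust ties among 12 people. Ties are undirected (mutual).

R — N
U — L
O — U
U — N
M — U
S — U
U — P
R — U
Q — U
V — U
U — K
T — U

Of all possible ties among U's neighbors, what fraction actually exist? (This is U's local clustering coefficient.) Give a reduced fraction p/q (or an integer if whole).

1/55

U's neighbors: K, L, M, N, O, P, Q, R, S, T, and V (k = 11).
Possible neighbor pairs: C(11,2) = 55. Edges among them: N–R → e = 1.
Clustering(U) = 1/55.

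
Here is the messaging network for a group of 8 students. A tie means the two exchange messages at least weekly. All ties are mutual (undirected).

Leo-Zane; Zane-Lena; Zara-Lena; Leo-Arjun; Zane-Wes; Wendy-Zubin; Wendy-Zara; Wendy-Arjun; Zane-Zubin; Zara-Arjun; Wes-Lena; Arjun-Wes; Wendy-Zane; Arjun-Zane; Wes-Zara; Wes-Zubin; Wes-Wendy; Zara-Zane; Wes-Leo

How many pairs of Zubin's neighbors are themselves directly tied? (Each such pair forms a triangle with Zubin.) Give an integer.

Zubin's neighbors: Wendy, Wes, and Zane.
Neighbor pairs that are themselves tied: Zubin–Wendy–Wes; Zubin–Wendy–Zane; Zubin–Wes–Zane. Each forms one triangle with Zubin, for 3 in total.

3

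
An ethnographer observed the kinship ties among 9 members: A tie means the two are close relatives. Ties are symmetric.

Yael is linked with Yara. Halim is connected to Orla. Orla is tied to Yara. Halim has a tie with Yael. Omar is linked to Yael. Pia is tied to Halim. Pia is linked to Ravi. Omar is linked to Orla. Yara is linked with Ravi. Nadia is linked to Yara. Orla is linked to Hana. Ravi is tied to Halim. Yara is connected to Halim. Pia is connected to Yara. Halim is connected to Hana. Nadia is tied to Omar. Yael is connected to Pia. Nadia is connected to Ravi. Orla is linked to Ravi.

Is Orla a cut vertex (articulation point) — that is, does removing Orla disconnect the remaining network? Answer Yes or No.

No

Even without Orla, every remaining node can still reach every other (the residual graph is connected), so Orla is not a cut vertex.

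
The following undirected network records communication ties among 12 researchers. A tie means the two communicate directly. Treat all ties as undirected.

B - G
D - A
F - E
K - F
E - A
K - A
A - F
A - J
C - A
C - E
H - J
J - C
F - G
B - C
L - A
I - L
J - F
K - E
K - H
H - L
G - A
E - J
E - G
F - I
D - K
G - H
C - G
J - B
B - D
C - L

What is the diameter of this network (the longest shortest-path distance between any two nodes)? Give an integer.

Eccentricity of each node (its greatest distance to any other): A:2, B:3, C:2, D:3, E:2, F:2, G:2, H:2, I:3, J:2, K:2, L:2.
The maximum eccentricity is 3, realized for instance by the pair D–I via D – A – L – I. So the diameter is 3.

3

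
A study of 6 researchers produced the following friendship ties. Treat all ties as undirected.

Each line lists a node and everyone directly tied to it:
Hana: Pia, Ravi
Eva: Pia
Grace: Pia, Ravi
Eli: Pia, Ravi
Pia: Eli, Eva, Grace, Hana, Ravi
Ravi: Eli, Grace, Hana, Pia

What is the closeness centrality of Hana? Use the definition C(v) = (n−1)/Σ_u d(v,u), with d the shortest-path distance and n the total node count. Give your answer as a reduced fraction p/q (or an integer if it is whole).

5/8

Distances from Hana: Eli:2, Eva:2, Grace:2, Pia:1, Ravi:1. Sum = 8.
n = 6, so closeness = 5/8.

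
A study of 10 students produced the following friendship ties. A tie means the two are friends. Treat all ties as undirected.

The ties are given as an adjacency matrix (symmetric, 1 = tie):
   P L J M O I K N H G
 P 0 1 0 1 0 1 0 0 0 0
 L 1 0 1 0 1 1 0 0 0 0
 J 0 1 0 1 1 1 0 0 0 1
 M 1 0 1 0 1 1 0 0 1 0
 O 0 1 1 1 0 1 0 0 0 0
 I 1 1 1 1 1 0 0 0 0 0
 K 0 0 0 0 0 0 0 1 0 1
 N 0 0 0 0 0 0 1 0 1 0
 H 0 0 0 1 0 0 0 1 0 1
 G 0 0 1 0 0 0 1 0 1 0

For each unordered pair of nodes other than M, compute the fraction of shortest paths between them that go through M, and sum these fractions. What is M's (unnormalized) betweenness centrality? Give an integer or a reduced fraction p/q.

151/15

Pairs whose geodesics pass through M — P–J: 1/3; P–O: 1/3; P–K: 3/5; P–N: 1; P–H: 1; P–G: 2/4; L–N: 4/6; L–H: 4/5; J–N: 1/3; J–H: 1/2; O–N: 1; O–H: 1; I–N: 1; I–H: 1.
All other pairs contribute 0.
Summing the contributions gives betweenness(M) = 151/15.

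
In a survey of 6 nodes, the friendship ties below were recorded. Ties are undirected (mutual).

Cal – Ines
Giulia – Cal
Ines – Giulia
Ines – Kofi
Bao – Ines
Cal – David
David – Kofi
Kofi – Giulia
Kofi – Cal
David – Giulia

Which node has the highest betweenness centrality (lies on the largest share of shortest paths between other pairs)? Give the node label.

Unnormalized betweenness of each node: Bao:0, Cal:2/3, David:0, Giulia:2/3, Ines:4, Kofi:2/3.
Ines has the largest value, 4, making it the main broker — the node through which the most shortest paths run.

Ines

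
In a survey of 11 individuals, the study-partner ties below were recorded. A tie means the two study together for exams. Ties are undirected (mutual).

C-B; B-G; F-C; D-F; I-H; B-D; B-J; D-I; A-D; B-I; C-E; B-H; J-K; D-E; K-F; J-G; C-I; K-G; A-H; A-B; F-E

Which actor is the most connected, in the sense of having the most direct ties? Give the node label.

Degrees — A:3, B:7, C:4, D:5, E:3, F:4, G:3, H:3, I:4, J:3, K:3.
The maximum is 7, attained only by B.

B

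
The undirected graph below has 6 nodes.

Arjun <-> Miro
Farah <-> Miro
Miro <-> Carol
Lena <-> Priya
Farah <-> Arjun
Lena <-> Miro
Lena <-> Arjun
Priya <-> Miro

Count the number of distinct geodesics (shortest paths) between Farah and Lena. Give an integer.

The shortest distance is 2. The length-2 paths are: Farah–Miro–Lena; Farah–Arjun–Lena.
That gives 2 distinct shortest paths.

2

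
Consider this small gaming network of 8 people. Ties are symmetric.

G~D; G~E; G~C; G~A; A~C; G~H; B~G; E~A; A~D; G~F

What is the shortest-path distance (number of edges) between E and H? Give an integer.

One shortest route is E – G – H, which uses 2 edges, and E and H are not directly tied, so nothing shorter exists. So d(E,H) = 2.

2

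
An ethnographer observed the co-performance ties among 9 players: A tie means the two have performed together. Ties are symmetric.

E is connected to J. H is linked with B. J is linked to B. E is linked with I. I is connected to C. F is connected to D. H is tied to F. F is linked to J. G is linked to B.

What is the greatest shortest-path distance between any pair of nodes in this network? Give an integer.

5

Eccentricity of each node (its greatest distance to any other): B:4, C:5, D:5, E:3, F:4, G:5, H:5, I:4, J:3.
The maximum eccentricity is 5, realized for instance by the pair C–G via C – I – E – J – B – G. So the diameter is 5.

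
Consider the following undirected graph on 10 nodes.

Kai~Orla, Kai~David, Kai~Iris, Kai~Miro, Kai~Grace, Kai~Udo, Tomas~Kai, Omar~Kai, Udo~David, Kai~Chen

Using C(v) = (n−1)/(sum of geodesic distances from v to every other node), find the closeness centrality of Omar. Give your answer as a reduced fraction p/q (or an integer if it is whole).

Distances from Omar: Chen:2, David:2, Grace:2, Iris:2, Kai:1, Miro:2, Orla:2, Tomas:2, Udo:2. Sum = 17.
n = 10, so closeness = 9/17.

9/17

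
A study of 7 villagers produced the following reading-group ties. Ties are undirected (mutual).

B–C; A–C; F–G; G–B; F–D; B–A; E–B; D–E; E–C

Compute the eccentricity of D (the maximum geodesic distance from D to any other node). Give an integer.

Distances from D: A:3, B:2, C:2, E:1, F:1, G:2.
The largest is 3 (to A), so the eccentricity of D is 3.

3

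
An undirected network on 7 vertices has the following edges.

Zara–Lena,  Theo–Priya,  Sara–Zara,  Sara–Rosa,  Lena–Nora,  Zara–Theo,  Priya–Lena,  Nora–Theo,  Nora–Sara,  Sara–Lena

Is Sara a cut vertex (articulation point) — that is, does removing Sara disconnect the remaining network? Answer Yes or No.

Yes

Removing Sara leaves {Rosa} with no path to {Lena, Nora, Priya, Theo, and Zara}, so the network splits into 2 components. Sara is a cut vertex.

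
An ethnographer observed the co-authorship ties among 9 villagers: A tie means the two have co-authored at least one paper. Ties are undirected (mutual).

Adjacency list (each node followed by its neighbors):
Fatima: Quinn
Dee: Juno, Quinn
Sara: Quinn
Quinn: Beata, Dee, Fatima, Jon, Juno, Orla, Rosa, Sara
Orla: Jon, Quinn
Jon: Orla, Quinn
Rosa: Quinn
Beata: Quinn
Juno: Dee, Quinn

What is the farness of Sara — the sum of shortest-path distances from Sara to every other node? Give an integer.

15

Distances from Sara: Beata:2, Dee:2, Fatima:2, Jon:2, Juno:2, Orla:2, Quinn:1, Rosa:2.
Sum = 2 + 2 + 2 + 2 + 2 + 2 + 1 + 2 = 15.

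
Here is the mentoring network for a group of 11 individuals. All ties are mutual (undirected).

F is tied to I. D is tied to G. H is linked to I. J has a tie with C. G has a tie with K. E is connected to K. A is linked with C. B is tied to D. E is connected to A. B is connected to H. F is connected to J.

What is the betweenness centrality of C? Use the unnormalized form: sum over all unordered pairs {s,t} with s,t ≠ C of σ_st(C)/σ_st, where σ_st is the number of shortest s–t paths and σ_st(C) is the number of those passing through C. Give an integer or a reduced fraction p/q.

10

Pairs whose geodesics pass through C — J–A: 1; J–E: 1; J–K: 1; J–G: 1; A–H: 1; A–I: 1; A–F: 1; E–I: 1; E–F: 1; K–F: 1.
All other pairs contribute 0.
Summing the contributions gives betweenness(C) = 10.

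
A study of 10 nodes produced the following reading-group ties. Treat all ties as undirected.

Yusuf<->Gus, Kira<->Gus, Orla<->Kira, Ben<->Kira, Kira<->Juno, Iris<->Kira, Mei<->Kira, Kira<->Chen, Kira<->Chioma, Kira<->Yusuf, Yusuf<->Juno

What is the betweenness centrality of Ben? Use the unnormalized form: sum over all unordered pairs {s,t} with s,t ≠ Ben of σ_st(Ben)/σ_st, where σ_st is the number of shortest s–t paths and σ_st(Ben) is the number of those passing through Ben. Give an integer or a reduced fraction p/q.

No shortest path between any pair of other nodes passes through Ben.
Summing the contributions gives betweenness(Ben) = 0.

0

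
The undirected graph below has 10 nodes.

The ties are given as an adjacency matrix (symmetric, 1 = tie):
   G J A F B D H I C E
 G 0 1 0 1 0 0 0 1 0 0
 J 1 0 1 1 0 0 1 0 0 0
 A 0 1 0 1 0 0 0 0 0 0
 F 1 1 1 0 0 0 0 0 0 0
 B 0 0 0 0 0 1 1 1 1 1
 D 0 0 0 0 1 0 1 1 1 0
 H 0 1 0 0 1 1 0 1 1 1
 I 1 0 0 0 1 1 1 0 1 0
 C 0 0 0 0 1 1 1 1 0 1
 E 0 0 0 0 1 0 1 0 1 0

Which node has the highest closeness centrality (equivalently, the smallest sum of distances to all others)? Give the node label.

H

Farness (sum of distances to all others) for each node — A:21, B:15, C:15, D:16, E:18, F:19, G:16, H:12, I:14, J:14.
The smallest farness is 12, for H, so H has the highest closeness.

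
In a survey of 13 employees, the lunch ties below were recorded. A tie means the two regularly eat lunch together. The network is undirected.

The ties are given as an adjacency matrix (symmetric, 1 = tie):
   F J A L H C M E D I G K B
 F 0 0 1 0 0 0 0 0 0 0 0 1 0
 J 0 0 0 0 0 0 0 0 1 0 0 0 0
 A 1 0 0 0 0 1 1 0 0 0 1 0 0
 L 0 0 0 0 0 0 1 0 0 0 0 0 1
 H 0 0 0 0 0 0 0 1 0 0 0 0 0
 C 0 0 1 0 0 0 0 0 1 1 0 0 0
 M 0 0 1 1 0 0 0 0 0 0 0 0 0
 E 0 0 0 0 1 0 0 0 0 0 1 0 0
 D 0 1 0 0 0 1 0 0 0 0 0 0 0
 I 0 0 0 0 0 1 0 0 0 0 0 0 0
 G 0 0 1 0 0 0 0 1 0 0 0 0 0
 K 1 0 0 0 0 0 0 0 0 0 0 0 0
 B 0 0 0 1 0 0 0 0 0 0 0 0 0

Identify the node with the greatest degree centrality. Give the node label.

A

Degrees — A:4, B:1, C:3, D:2, E:2, F:2, G:2, H:1, I:1, J:1, K:1, L:2, M:2.
The maximum is 4, attained only by A.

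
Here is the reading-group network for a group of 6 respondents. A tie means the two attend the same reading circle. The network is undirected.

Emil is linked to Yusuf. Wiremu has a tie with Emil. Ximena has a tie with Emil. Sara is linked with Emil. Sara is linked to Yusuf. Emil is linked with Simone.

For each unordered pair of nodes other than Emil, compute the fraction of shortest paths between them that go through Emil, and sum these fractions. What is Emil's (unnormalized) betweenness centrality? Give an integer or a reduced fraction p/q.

Pairs whose geodesics pass through Emil — Yusuf–Wiremu: 1; Yusuf–Simone: 1; Yusuf–Ximena: 1; Wiremu–Sara: 1; Wiremu–Simone: 1; Wiremu–Ximena: 1; Sara–Simone: 1; Sara–Ximena: 1; Simone–Ximena: 1.
All other pairs contribute 0.
Summing the contributions gives betweenness(Emil) = 9.

9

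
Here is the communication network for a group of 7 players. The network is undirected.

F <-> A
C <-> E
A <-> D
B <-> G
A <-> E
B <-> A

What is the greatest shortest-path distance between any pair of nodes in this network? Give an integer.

Eccentricity of each node (its greatest distance to any other): A:2, B:3, C:4, D:3, E:3, F:3, G:4.
The maximum eccentricity is 4, realized for instance by the pair C–G via C – E – A – B – G. So the diameter is 4.

4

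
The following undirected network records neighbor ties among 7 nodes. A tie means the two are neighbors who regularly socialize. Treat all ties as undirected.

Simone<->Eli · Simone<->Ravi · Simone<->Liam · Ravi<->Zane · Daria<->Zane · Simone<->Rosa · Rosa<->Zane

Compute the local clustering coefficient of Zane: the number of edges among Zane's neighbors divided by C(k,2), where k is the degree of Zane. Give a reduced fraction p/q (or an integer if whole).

Zane's neighbors: Daria, Ravi, and Rosa (k = 3).
Possible neighbor pairs: C(3,2) = 3. Edges among them: none → e = 0.
Clustering(Zane) = 0/3 = 0.

0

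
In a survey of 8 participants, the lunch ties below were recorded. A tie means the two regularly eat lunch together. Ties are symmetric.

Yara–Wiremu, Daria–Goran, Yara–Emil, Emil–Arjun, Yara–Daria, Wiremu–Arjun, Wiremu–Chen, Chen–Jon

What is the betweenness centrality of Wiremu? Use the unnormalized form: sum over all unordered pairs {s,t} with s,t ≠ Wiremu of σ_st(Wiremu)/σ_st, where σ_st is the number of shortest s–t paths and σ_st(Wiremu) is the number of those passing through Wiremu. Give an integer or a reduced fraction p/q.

23/2

Pairs whose geodesics pass through Wiremu — Yara–Arjun: 1/2; Yara–Chen: 1; Yara–Jon: 1; Emil–Chen: 2/2; Emil–Jon: 2/2; Daria–Arjun: 1/2; Daria–Chen: 1; Daria–Jon: 1; Arjun–Goran: 1/2; Arjun–Chen: 1; Arjun–Jon: 1; Goran–Chen: 1; Goran–Jon: 1.
All other pairs contribute 0.
Summing the contributions gives betweenness(Wiremu) = 23/2.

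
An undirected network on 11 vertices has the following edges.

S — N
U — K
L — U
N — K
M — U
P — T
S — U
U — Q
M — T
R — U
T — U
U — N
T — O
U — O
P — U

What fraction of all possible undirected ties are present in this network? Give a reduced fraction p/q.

There are 15 edges and 11 nodes, so the maximum possible is C(11,2) = 55.
Density = 15/55 = 3/11.

3/11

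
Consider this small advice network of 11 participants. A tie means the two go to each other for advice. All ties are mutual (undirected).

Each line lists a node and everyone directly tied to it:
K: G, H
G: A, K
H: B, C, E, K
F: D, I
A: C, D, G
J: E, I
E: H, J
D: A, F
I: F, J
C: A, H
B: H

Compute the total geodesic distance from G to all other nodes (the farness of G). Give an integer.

25

Distances from G: A:1, B:3, C:2, D:2, E:3, F:3, H:2, I:4, J:4, K:1.
Sum = 1 + 3 + 2 + 2 + 3 + 3 + 2 + 4 + 4 + 1 = 25.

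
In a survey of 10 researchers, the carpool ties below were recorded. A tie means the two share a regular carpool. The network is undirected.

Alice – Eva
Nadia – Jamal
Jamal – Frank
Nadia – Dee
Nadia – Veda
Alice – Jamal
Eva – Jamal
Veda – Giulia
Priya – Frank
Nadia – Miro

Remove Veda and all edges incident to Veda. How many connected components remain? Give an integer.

2

Without Veda, the remaining ties split the others into: {Alice, Dee, Eva, Frank, Jamal, Miro, Nadia, Priya}; {Giulia}.
That's 2 separate components.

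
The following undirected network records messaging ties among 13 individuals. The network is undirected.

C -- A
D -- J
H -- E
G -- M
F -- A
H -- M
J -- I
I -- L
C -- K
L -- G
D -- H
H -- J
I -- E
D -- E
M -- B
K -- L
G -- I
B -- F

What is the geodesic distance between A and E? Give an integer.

5

One shortest route is A – F – B – M – H – E, which uses 5 edges, and at distance 4 from A we only reach {G, H, I}, which does not include E. So d(A,E) = 5.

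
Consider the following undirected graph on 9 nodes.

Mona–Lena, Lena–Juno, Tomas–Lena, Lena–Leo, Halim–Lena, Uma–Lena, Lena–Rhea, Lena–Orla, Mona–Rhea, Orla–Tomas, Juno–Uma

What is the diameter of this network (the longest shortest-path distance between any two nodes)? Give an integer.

Eccentricity of each node (its greatest distance to any other): Halim:2, Juno:2, Lena:1, Leo:2, Mona:2, Orla:2, Rhea:2, Tomas:2, Uma:2.
The maximum eccentricity is 2, realized for instance by the pair Halim–Leo via Halim – Lena – Leo. So the diameter is 2.

2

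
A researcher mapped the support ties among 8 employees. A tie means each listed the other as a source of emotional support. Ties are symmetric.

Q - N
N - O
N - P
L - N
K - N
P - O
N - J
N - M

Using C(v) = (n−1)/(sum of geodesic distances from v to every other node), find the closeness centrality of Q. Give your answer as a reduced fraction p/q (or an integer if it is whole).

Distances from Q: J:2, K:2, L:2, M:2, N:1, O:2, P:2. Sum = 13.
n = 8, so closeness = 7/13.

7/13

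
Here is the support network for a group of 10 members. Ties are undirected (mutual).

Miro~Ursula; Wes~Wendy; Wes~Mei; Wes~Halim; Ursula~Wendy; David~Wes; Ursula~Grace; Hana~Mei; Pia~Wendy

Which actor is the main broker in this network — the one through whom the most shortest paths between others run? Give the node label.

Unnormalized betweenness of each node: David:0, Grace:0, Halim:0, Hana:0, Mei:8, Miro:0, Pia:0, Ursula:15, Wendy:23, Wes:25.
Wes has the largest value, 25, making it the main broker — the node through which the most shortest paths run.

Wes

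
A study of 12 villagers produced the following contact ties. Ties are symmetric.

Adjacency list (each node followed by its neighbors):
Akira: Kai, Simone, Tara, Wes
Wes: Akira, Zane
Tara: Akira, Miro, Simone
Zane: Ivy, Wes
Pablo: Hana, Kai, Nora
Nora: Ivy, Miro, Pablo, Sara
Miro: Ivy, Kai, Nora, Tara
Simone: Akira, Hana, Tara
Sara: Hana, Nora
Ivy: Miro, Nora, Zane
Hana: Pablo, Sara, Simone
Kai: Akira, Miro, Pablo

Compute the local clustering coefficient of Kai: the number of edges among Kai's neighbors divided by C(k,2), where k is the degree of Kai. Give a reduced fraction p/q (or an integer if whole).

0

Kai's neighbors: Akira, Miro, and Pablo (k = 3).
Possible neighbor pairs: C(3,2) = 3. Edges among them: none → e = 0.
Clustering(Kai) = 0/3 = 0.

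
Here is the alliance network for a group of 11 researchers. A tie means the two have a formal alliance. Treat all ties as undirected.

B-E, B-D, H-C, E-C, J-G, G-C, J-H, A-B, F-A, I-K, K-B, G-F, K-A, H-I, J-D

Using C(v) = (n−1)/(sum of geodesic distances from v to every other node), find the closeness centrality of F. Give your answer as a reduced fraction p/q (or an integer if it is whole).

5/11

Distances from F: A:1, B:2, C:2, D:3, E:3, G:1, H:3, I:3, J:2, K:2. Sum = 22.
n = 11, so closeness = 10/22 = 5/11.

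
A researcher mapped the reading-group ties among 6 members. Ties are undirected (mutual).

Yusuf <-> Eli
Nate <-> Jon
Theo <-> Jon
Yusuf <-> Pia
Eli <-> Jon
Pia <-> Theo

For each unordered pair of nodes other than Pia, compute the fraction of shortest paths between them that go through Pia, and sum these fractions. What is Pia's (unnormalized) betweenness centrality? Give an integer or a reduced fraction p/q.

1

Pairs whose geodesics pass through Pia — Yusuf–Theo: 1.
All other pairs contribute 0.
Summing the contributions gives betweenness(Pia) = 1.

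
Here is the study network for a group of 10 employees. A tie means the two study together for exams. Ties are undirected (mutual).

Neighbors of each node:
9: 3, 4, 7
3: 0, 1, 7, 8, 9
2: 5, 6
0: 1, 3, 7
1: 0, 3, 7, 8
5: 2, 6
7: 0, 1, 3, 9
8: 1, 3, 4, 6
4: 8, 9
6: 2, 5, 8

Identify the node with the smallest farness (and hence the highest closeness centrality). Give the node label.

8

Farness (sum of distances to all others) for each node — 0:21, 1:16, 2:25, 3:15, 4:19, 5:25, 6:18, 7:19, 8:14, 9:20.
The smallest farness is 14, for 8, so 8 has the highest closeness.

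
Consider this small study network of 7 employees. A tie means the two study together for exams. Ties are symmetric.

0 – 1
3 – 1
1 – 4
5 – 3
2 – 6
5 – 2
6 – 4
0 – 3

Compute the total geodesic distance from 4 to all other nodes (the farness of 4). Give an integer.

11

Distances from 4: 0:2, 1:1, 2:2, 3:2, 5:3, 6:1.
Sum = 2 + 1 + 2 + 2 + 3 + 1 = 11.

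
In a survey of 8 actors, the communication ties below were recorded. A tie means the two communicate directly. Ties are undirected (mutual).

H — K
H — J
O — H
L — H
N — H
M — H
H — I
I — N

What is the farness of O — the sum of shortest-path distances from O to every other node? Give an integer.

13

Distances from O: H:1, I:2, J:2, K:2, L:2, M:2, N:2.
Sum = 1 + 2 + 2 + 2 + 2 + 2 + 2 = 13.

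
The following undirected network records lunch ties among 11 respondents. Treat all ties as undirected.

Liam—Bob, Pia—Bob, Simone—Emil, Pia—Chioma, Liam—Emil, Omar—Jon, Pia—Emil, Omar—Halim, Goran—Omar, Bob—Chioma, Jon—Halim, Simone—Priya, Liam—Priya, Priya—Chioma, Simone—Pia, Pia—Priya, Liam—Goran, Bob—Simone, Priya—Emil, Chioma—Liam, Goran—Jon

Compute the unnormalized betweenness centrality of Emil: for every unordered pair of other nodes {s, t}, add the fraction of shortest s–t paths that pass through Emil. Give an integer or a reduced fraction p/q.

35/12

Pairs whose geodesics pass through Emil — Jon–Simone: 1/3; Jon–Pia: 1/4; Halim–Simone: 2/6; Halim–Pia: 2/8; Goran–Simone: 1/3; Goran–Pia: 1/4; Omar–Simone: 1/3; Omar–Pia: 1/4; Liam–Simone: 1/3; Liam–Pia: 1/4.
All other pairs contribute 0.
Summing the contributions gives betweenness(Emil) = 35/12.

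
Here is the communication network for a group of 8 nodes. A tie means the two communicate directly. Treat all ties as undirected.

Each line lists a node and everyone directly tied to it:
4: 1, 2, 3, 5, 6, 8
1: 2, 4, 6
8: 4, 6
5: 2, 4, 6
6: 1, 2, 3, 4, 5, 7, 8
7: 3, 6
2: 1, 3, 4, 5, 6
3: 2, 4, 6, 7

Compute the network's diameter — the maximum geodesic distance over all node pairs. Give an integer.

2

Eccentricity of each node (its greatest distance to any other): 1:2, 2:2, 3:2, 4:2, 5:2, 6:1, 7:2, 8:2.
The maximum eccentricity is 2, realized for instance by the pair 5–7 via 5 – 6 – 7. So the diameter is 2.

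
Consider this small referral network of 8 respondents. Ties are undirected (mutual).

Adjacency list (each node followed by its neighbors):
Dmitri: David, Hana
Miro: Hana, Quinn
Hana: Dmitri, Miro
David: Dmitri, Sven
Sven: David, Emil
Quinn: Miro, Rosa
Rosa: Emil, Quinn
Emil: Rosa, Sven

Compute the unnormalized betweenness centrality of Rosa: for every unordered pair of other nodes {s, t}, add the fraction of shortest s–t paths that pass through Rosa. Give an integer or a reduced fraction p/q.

Pairs whose geodesics pass through Rosa — Quinn–Emil: 1; Quinn–Sven: 1; Quinn–David: 1/2; Emil–Hana: 1/2; Emil–Miro: 1; Sven–Miro: 1/2.
All other pairs contribute 0.
Summing the contributions gives betweenness(Rosa) = 9/2.

9/2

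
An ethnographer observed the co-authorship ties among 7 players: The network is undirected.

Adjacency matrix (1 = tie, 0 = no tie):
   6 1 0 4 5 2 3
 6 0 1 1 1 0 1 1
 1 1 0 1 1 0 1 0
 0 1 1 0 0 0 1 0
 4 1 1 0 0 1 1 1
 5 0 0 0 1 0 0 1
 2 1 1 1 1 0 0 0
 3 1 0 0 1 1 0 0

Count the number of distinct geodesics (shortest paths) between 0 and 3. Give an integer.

The shortest distance is 2, and the only length-2 path is 0–6–3. So there is exactly 1 shortest path.

1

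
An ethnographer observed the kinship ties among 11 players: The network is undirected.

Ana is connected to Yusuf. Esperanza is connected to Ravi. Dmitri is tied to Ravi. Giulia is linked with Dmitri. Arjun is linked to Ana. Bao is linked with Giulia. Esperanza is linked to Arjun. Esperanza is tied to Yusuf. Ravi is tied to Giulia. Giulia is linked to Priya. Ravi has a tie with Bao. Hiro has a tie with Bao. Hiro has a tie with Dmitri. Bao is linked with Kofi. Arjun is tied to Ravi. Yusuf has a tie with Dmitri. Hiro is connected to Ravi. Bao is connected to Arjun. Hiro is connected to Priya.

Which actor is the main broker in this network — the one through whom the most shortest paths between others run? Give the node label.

Unnormalized betweenness of each node: Ana:5/6, Arjun:43/6, Bao:47/4, Dmitri:23/4, Esperanza:5/3, Giulia:5, Hiro:5, Kofi:0, Priya:1/4, Ravi:115/12, Yusuf:3.
Bao has the largest value, 47/4, making it the main broker — the node through which the most shortest paths run.

Bao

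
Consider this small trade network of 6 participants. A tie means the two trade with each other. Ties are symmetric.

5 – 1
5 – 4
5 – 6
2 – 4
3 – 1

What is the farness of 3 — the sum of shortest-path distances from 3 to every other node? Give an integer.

Distances from 3: 1:1, 2:4, 4:3, 5:2, 6:3.
Sum = 1 + 4 + 3 + 2 + 3 = 13.

13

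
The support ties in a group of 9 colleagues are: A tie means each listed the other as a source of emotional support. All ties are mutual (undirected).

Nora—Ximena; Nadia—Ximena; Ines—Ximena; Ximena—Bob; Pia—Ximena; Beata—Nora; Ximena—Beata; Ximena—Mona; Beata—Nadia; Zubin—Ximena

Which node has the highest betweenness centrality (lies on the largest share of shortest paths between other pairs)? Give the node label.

Unnormalized betweenness of each node: Beata:1/2, Bob:0, Ines:0, Mona:0, Nadia:0, Nora:0, Pia:0, Ximena:51/2, Zubin:0.
Ximena has the largest value, 51/2, making it the main broker — the node through which the most shortest paths run.

Ximena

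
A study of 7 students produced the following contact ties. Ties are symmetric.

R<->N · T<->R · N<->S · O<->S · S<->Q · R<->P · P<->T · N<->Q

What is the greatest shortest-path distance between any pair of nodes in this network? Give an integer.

4

Eccentricity of each node (its greatest distance to any other): N:2, O:4, P:4, Q:3, R:3, S:3, T:4.
The maximum eccentricity is 4, realized for instance by the pair T–O via T – R – N – S – O. So the diameter is 4.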